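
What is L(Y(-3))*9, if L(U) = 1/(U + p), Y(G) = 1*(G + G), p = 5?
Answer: -9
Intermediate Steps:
Y(G) = 2*G (Y(G) = 1*(2*G) = 2*G)
L(U) = 1/(5 + U) (L(U) = 1/(U + 5) = 1/(5 + U))
L(Y(-3))*9 = 9/(5 + 2*(-3)) = 9/(5 - 6) = 9/(-1) = -1*9 = -9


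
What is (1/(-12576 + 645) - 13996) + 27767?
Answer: 164301800/11931 ≈ 13771.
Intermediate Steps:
(1/(-12576 + 645) - 13996) + 27767 = (1/(-11931) - 13996) + 27767 = (-1/11931 - 13996) + 27767 = -166986277/11931 + 27767 = 164301800/11931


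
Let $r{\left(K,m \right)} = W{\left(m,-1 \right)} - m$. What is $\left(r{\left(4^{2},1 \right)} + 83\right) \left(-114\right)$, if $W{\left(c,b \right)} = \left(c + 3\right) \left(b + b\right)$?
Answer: $-8436$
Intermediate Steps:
$W{\left(c,b \right)} = 2 b \left(3 + c\right)$ ($W{\left(c,b \right)} = \left(3 + c\right) 2 b = 2 b \left(3 + c\right)$)
$r{\left(K,m \right)} = -6 - 3 m$ ($r{\left(K,m \right)} = 2 \left(-1\right) \left(3 + m\right) - m = \left(-6 - 2 m\right) - m = -6 - 3 m$)
$\left(r{\left(4^{2},1 \right)} + 83\right) \left(-114\right) = \left(\left(-6 - 3\right) + 83\right) \left(-114\right) = \left(-9 + 83\right) \left(-114\right) = 74 \left(-114\right) = -8436$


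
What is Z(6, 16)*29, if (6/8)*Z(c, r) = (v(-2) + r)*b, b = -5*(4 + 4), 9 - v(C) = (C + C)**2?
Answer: -13920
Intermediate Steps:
v(C) = 9 - 4*C**2 (v(C) = 9 - (C + C)**2 = 9 - (2*C)**2 = 9 - 4*C**2)
b = -40 (b = -5*8 = -40)
Z(c, r) = 1120/3 - 160*r/3 (Z(c, r) = 4*(((9 - 4*(-2)**2) + r)*(-40))/3 = 4*(((9 - 4*4) + r)*(-40))/3 = 4*(((9 - 16) + r)*(-40))/3 = 4*((-7 + r)*(-40))/3 = 4*(280 - 40*r)/3 = 1120/3 - 160*r/3)
Z(6, 16)*29 = (1120/3 - 160/3*16)*29 = (1120/3 - 2560/3)*29 = -480*29 = -13920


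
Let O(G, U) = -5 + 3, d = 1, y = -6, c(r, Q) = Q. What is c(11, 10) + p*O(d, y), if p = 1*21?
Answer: -32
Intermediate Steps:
p = 21
O(G, U) = -2
c(11, 10) + p*O(d, y) = 10 + 21*(-2) = 10 - 42 = -32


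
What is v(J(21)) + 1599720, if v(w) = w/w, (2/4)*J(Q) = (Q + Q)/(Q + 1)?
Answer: 1599721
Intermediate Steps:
J(Q) = 4*Q/(1 + Q) (J(Q) = 2*((Q + Q)/(Q + 1)) = 2*((2*Q)/(1 + Q)) = 2*(2*Q/(1 + Q)) = 4*Q/(1 + Q))
v(w) = 1
v(J(21)) + 1599720 = 1 + 1599720 = 1599721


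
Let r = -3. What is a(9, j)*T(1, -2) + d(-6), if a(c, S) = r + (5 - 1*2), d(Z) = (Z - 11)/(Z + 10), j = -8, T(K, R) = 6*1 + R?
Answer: -17/4 ≈ -4.2500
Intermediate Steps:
T(K, R) = 6 + R
d(Z) = (-11 + Z)/(10 + Z)
a(c, S) = 0 (a(c, S) = -3 + (5 - 1*2) = -3 + (5 - 2) = -3 + 3 = 0)
a(9, j)*T(1, -2) + d(-6) = 0*(6 - 2) + (-11 - 6)/(10 - 6) = 0*4 - 17/4 = 0 + (1/4)*(-17) = 0 - 17/4 = -17/4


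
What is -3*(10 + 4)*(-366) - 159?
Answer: 15213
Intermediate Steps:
-3*(10 + 4)*(-366) - 159 = -3*14*(-366) - 159 = -42*(-366) - 159 = 15372 - 159 = 15213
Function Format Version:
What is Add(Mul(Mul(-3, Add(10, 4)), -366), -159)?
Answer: 15213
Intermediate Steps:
Add(Mul(Mul(-3, Add(10, 4)), -366), -159) = Add(Mul(Mul(-3, 14), -366), -159) = Add(Mul(-42, -366), -159) = Add(15372, -159) = 15213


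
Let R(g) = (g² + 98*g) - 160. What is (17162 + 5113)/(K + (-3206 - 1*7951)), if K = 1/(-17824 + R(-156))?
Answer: -199049400/99698953 ≈ -1.9965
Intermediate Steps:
R(g) = -160 + g² + 98*g
K = -1/8936 (K = 1/(-17824 + (-160 + (-156)² + 98*(-156))) = 1/(-17824 + (-160 + 24336 - 15288)) = 1/(-17824 + 8888) = 1/(-8936) = -1/8936 ≈ -0.00011191)
(17162 + 5113)/(K + (-3206 - 1*7951)) = (17162 + 5113)/(-1/8936 + (-3206 - 1*7951)) = 22275/(-1/8936 + (-3206 - 7951)) = 22275/(-1/8936 - 11157) = 22275/(-99698953/8936) = 22275*(-8936/99698953) = -199049400/99698953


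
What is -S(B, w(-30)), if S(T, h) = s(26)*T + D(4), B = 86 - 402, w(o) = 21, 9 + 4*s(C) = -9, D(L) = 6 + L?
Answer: -1432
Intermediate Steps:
s(C) = -9/2 (s(C) = -9/4 + (1/4)*(-9) = -9/4 - 9/4 = -9/2)
B = -316
S(T, h) = 10 - 9*T/2 (S(T, h) = -9*T/2 + (6 + 4) = -9*T/2 + 10 = 10 - 9*T/2)
-S(B, w(-30)) = -(10 - 9/2*(-316)) = -(10 + 1422) = -1*1432 = -1432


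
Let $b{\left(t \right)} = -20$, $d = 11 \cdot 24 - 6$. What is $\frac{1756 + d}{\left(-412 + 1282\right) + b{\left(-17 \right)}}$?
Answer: $\frac{1007}{425} \approx 2.3694$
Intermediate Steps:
$d = 258$ ($d = 264 - 6 = 258$)
$\frac{1756 + d}{\left(-412 + 1282\right) + b{\left(-17 \right)}} = \frac{1756 + 258}{\left(-412 + 1282\right) - 20} = \frac{2014}{870 - 20} = \frac{2014}{850} = 2014 \cdot \frac{1}{850} = \frac{1007}{425}$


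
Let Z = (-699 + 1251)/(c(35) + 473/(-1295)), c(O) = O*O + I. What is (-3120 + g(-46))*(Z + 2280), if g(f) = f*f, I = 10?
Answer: -915170447400/399713 ≈ -2.2896e+6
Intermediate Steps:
c(O) = 10 + O**2 (c(O) = O*O + 10 = O**2 + 10 = 10 + O**2)
Z = 178710/399713 (Z = (-699 + 1251)/((10 + 35**2) + 473/(-1295)) = 552/((10 + 1225) + 473*(-1/1295)) = 552/(1235 - 473/1295) = 552/(1598852/1295) = 552*(1295/1598852) = 178710/399713 ≈ 0.44710)
g(f) = f**2
(-3120 + g(-46))*(Z + 2280) = (-3120 + (-46)**2)*(178710/399713 + 2280) = (-3120 + 2116)*(911524350/399713) = -1004*911524350/399713 = -915170447400/399713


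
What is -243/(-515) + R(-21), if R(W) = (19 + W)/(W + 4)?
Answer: 5161/8755 ≈ 0.58949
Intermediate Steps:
R(W) = (19 + W)/(4 + W)
-243/(-515) + R(-21) = -243/(-515) + (19 - 21)/(4 - 21) = -243*(-1/515) - 2/(-17) = 243/515 - 1/17*(-2) = 243/515 + 2/17 = 5161/8755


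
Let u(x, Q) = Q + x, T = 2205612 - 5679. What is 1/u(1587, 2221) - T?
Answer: -8377344863/3808 ≈ -2.1999e+6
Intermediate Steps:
T = 2199933
1/u(1587, 2221) - T = 1/(2221 + 1587) - 1*2199933 = 1/3808 - 2199933 = -8377344863/3808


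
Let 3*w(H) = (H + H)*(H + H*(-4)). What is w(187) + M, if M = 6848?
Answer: -63090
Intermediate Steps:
w(H) = -2*H² (w(H) = ((H + H)*(H + H*(-4)))/3 = ((2*H)*(H - 4*H))/3 = ((2*H)*(-3*H))/3 = (-6*H²)/3 = -2*H²)
w(187) + M = -2*187² + 6848 = -2*34969 + 6848 = -69938 + 6848 = -63090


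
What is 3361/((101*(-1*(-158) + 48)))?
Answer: 3361/20806 ≈ 0.16154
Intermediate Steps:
3361/((101*(-1*(-158) + 48))) = 3361/((101*(158 + 48))) = 3361/((101*206)) = 3361/20806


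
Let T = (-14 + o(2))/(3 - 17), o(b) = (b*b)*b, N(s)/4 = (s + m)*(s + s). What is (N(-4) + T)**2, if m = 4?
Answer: 9/49 ≈ 0.18367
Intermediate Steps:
N(s) = 8*s*(4 + s) (N(s) = 4*((s + 4)*(s + s)) = 4*((4 + s)*(2*s)) = 4*(2*s*(4 + s)) = 8*s*(4 + s))
o(b) = b**3 (o(b) = b**2*b = b**3)
T = 3/7 (T = (-14 + 2**3)/(3 - 17) = (-14 + 8)/(-14) = -6*(-1/14) = 3/7 ≈ 0.42857)
(N(-4) + T)**2 = (8*(-4)*(4 - 4) + 3/7)**2 = (8*(-4)*0 + 3/7)**2 = (0 + 3/7)**2 = (3/7)**2 = 9/49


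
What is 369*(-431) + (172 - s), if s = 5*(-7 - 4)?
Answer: -158812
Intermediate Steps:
s = -55 (s = 5*(-11) = -55)
369*(-431) + (172 - s) = 369*(-431) + (172 - 1*(-55)) = -159039 + (172 + 55) = -159039 + 227 = -158812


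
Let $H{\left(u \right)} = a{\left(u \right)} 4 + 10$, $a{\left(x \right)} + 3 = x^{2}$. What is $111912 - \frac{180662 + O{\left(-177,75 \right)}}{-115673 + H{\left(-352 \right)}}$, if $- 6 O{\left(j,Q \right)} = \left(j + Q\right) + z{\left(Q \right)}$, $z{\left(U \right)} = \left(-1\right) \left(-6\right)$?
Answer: $\frac{14173258838}{126647} \approx 1.1191 \cdot 10^{5}$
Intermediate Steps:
$z{\left(U \right)} = 6$
$O{\left(j,Q \right)} = -1 - \frac{Q}{6} - \frac{j}{6}$ ($O{\left(j,Q \right)} = - \frac{\left(j + Q\right) + 6}{6} = - \frac{\left(Q + j\right) + 6}{6} = - \frac{6 + Q + j}{6} = -1 - \frac{Q}{6} - \frac{j}{6}$)
$a{\left(x \right)} = -3 + x^{2}$
$H{\left(u \right)} = -2 + 4 u^{2}$ ($H{\left(u \right)} = \left(-3 + u^{2}\right) 4 + 10 = \left(-12 + 4 u^{2}\right) + 10 = -2 + 4 u^{2}$)
$111912 - \frac{180662 + O{\left(-177,75 \right)}}{-115673 + H{\left(-352 \right)}} = 111912 - \frac{180662 - -16}{-115673 - \left(2 - 4 \left(-352\right)^{2}\right)} = 111912 - \frac{180662 - -16}{-115673 + \left(-2 + 4 \cdot 123904\right)} = 111912 - \frac{180662 + 16}{-115673 + \left(-2 + 495616\right)} = 111912 - \frac{180678}{-115673 + 495614} = 111912 - \frac{180678}{379941} = 111912 - 180678 \cdot \frac{1}{379941} = 111912 - \frac{60226}{126647} = \frac{14173258838}{126647}$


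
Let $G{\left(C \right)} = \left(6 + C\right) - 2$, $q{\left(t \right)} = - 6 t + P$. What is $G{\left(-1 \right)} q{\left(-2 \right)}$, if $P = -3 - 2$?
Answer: $21$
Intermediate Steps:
$P = -5$ ($P = -3 - 2 = -5$)
$q{\left(t \right)} = -5 - 6 t$ ($q{\left(t \right)} = - 6 t - 5 = -5 - 6 t$)
$G{\left(C \right)} = 4 + C$
$G{\left(-1 \right)} q{\left(-2 \right)} = \left(4 - 1\right) \left(-5 - -12\right) = 3 \left(-5 + 12\right) = 3 \cdot 7 = 21$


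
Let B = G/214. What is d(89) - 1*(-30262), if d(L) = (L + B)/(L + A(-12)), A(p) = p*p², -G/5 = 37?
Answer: 10614256591/350746 ≈ 30262.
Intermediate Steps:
G = -185 (G = -5*37 = -185)
A(p) = p³
B = -185/214 ≈ -0.86449
d(L) = (-185/214 + L)/(-1728 + L) (d(L) = (L - 185/214)/(L + (-12)³) = (-185/214 + L)/(L - 1728) = (-185/214 + L)/(-1728 + L))
d(89) - 1*(-30262) = (-185/214 + 89)/(-1728 + 89) - 1*(-30262) = (18861/214)/(-1639) + 30262 = -1/1639*18861/214 + 30262 = -18861/350746 + 30262 = 10614256591/350746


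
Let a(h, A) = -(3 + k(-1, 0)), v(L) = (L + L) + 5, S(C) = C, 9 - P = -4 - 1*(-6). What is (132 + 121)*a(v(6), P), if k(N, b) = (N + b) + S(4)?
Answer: -1518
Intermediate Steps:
P = 7 (P = 9 - (-4 - 1*(-6)) = 9 - (-4 + 6) = 9 - 1*2 = 9 - 2 = 7)
k(N, b) = 4 + N + b (k(N, b) = (N + b) + 4 = 4 + N + b)
v(L) = 5 + 2*L (v(L) = 2*L + 5 = 5 + 2*L)
a(h, A) = -6 (a(h, A) = -(3 + (4 - 1 + 0)) = -(3 + 3) = -1*6 = -6)
(132 + 121)*a(v(6), P) = (132 + 121)*(-6) = 253*(-6) = -1518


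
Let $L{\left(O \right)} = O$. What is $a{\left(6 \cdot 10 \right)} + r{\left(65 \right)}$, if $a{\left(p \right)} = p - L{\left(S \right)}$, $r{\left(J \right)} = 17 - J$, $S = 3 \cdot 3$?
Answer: $3$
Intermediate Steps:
$S = 9$
$a{\left(p \right)} = -9 + p$ ($a{\left(p \right)} = p - 9 = -9 + p$)
$a{\left(6 \cdot 10 \right)} + r{\left(65 \right)} = \left(-9 + 6 \cdot 10\right) + \left(17 - 65\right) = \left(-9 + 60\right) + \left(17 - 65\right) = 51 - 48 = 3$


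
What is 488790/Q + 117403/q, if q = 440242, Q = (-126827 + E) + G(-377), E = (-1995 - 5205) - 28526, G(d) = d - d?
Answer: -17827425211/6505696166 ≈ -2.7403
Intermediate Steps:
G(d) = 0
E = -35726 (E = -7200 - 28526 = -35726)
Q = -162553 (Q = (-126827 - 35726) + 0 = -162553 + 0 = -162553)
488790/Q + 117403/q = 488790/(-162553) + 117403/440242 = 488790*(-1/162553) + 117403*(1/440242) = -488790/162553 + 10673/40022 = -17827425211/6505696166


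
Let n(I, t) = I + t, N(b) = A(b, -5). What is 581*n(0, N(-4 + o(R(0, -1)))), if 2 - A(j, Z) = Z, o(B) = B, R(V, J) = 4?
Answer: 4067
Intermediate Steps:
A(j, Z) = 2 - Z
N(b) = 7 (N(b) = 2 - 1*(-5) = 2 + 5 = 7)
581*n(0, N(-4 + o(R(0, -1)))) = 581*(0 + 7) = 581*7 = 4067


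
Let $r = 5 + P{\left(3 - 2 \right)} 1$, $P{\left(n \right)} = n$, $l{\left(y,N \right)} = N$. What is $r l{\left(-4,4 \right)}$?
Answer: $24$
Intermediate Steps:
$r = 6$ ($r = 5 + \left(3 - 2\right) 1 = 5 + 1 \cdot 1 = 5 + 1 = 6$)
$r l{\left(-4,4 \right)} = 6 \cdot 4 = 24$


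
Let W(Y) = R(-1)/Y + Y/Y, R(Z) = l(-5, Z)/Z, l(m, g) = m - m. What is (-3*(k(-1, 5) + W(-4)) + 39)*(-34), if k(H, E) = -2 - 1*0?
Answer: -1428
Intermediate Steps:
l(m, g) = 0
R(Z) = 0 (R(Z) = 0/Z = 0)
W(Y) = 1 (W(Y) = 0/Y + Y/Y = 0 + 1 = 1)
k(H, E) = -2 (k(H, E) = -2 + 0 = -2)
(-3*(k(-1, 5) + W(-4)) + 39)*(-34) = (-3*(-2 + 1) + 39)*(-34) = (-3*(-1) + 39)*(-34) = (3 + 39)*(-34) = 42*(-34) = -1428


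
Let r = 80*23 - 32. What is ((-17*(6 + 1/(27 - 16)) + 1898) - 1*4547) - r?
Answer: -50166/11 ≈ -4560.5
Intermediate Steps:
r = 1808 (r = 1840 - 32 = 1808)
((-17*(6 + 1/(27 - 16)) + 1898) - 1*4547) - r = ((-17*(6 + 1/(27 - 16)) + 1898) - 1*4547) - 1*1808 = ((-17*(6 + 1/11) + 1898) - 4547) - 1808 = ((-17*67/11 + 1898) - 4547) - 1808 = ((-1139/11 + 1898) - 4547) - 1808 = (19739/11 - 4547) - 1808 = -30278/11 - 1808 = -50166/11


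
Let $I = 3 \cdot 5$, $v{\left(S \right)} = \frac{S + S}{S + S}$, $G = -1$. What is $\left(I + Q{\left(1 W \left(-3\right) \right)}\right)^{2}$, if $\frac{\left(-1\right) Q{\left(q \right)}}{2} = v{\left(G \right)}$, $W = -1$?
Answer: $169$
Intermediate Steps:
$v{\left(S \right)} = 1$ ($v{\left(S \right)} = \frac{2 S}{2 S} = 2 S \frac{1}{2 S} = 1$)
$I = 15$
$Q{\left(q \right)} = -2$ ($Q{\left(q \right)} = \left(-2\right) 1 = -2$)
$\left(I + Q{\left(1 W \left(-3\right) \right)}\right)^{2} = \left(15 - 2\right)^{2} = 13^{2} = 169$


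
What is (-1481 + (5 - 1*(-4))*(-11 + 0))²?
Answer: 2496400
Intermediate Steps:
(-1481 + (5 - 1*(-4))*(-11 + 0))² = (-1481 + (5 + 4)*(-11))² = (-1481 + 9*(-11))² = (-1481 - 99)² = (-1580)² = 2496400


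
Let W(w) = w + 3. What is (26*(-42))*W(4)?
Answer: -7644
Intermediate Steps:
W(w) = 3 + w
(26*(-42))*W(4) = (26*(-42))*(3 + 4) = -1092*7 = -7644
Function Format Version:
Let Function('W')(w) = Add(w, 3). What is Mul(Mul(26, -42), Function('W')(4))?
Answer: -7644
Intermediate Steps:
Function('W')(w) = Add(3, w)
Mul(Mul(26, -42), Function('W')(4)) = Mul(Mul(26, -42), Add(3, 4)) = Mul(-1092, 7) = -7644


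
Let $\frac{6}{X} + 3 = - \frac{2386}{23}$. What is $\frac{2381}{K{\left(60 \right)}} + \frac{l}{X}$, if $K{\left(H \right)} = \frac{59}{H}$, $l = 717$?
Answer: $- \frac{28046395}{2714} \approx -10334.0$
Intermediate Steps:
$X = - \frac{138}{2455}$ ($X = \frac{6}{-3 - \frac{2386}{23}} = \frac{6}{- \frac{2455}{23}} = 6 \left(- \frac{23}{2455}\right) = - \frac{138}{2455} \approx -0.056212$)
$\frac{2381}{K{\left(60 \right)}} + \frac{l}{X} = \frac{2381}{59 \cdot \frac{1}{60}} + \frac{717}{- \frac{138}{2455}} = \frac{2381}{59 \cdot \frac{1}{60}} + 717 \left(- \frac{2455}{138}\right) = \frac{2381}{\frac{59}{60}} - \frac{586745}{46} = 2381 \cdot \frac{60}{59} - \frac{586745}{46} = \frac{142860}{59} - \frac{586745}{46} = - \frac{28046395}{2714}$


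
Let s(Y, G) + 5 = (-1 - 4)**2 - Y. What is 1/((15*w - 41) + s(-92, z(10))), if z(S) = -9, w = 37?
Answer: 1/626 ≈ 0.0015974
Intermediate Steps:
s(Y, G) = 20 - Y (s(Y, G) = -5 + ((-1 - 4)**2 - Y) = -5 + ((-5)**2 - Y) = -5 + (25 - Y) = 20 - Y)
1/((15*w - 41) + s(-92, z(10))) = 1/((15*37 - 41) + (20 - 1*(-92))) = 1/((555 - 41) + (20 + 92)) = 1/(514 + 112) = 1/626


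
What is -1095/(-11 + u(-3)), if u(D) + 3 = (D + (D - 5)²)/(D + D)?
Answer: 1314/29 ≈ 45.310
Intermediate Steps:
u(D) = -3 + (D + (-5 + D)²)/(2*D) (u(D) = -3 + (D + (D - 5)²)/(D + D) = -3 + (D + (-5 + D)²)/((2*D)) = -3 + (D + (-5 + D)²)*(1/(2*D)) = -3 + (D + (-5 + D)²)/(2*D))
-1095/(-11 + u(-3)) = -1095/(-11 + (½)*((-5 - 3)² - 5*(-3))/(-3)) = -1095/(-11 + (½)*(-⅓)*((-8)² + 15)) = -1095/(-11 + (½)*(-⅓)*(64 + 15)) = -1095/(-11 + (½)*(-⅓)*79) = -1095/(-11 - 79/6) = -1095/(-145/6) = -6/145*(-1095) = 1314/29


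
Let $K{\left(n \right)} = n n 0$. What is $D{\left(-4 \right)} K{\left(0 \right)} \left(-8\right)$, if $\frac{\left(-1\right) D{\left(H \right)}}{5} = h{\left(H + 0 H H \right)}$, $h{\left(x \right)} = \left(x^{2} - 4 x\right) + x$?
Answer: $0$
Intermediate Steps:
$h{\left(x \right)} = x^{2} - 3 x$
$D{\left(H \right)} = - 5 H \left(-3 + H\right)$ ($D{\left(H \right)} = - 5 \left(H + 0 H H\right) \left(-3 + \left(H + 0 H H\right)\right) = - 5 \left(H + 0 H\right) \left(-3 + \left(H + 0 H\right)\right) = - 5 \left(H + 0\right) \left(-3 + \left(H + 0\right)\right) = - 5 H \left(-3 + H\right)$)
$K{\left(n \right)} = 0$ ($K{\left(n \right)} = n^{2} \cdot 0 = 0$)
$D{\left(-4 \right)} K{\left(0 \right)} \left(-8\right) = 5 \left(-4\right) \left(3 - -4\right) 0 \left(-8\right) = 5 \left(-4\right) \left(3 + 4\right) 0 \left(-8\right) = 5 \left(-4\right) 7 \cdot 0 \left(-8\right) = \left(-140\right) 0 \left(-8\right) = 0 \left(-8\right) = 0$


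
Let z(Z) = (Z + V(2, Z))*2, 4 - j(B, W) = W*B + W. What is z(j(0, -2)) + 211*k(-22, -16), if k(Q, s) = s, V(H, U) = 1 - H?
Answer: -3366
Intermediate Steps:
j(B, W) = 4 - W - B*W (j(B, W) = 4 - (W*B + W) = 4 - (B*W + W) = 4 - (W + B*W) = 4 + (-W - B*W) = 4 - W - B*W)
z(Z) = -2 + 2*Z (z(Z) = (Z + (1 - 1*2))*2 = (Z + (1 - 2))*2 = (Z - 1)*2 = (-1 + Z)*2 = -2 + 2*Z)
z(j(0, -2)) + 211*k(-22, -16) = (-2 + 2*(4 - 1*(-2) - 1*0*(-2))) + 211*(-16) = (-2 + 2*(4 + 2 + 0)) - 3376 = (-2 + 2*6) - 3376 = (-2 + 12) - 3376 = 10 - 3376 = -3366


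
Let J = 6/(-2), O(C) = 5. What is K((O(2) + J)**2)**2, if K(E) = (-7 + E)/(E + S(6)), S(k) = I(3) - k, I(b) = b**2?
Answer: 9/49 ≈ 0.18367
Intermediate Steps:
J = -3 (J = 6*(-1/2) = -3)
S(k) = 9 - k (S(k) = 3**2 - k = 9 - k)
K(E) = (-7 + E)/(3 + E) (K(E) = (-7 + E)/(E + (9 - 1*6)) = (-7 + E)/(E + (9 - 6)) = (-7 + E)/(E + 3) = (-7 + E)/(3 + E))
K((O(2) + J)**2)**2 = ((-7 + (5 - 3)**2)/(3 + (5 - 3)**2))**2 = ((-7 + 2**2)/(3 + 2**2))**2 = ((-7 + 4)/(3 + 4))**2 = (-3/7)**2 = 9/49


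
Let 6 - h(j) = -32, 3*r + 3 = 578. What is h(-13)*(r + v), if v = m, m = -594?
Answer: -45866/3 ≈ -15289.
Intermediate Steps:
r = 575/3 (r = -1 + (⅓)*578 = -1 + 578/3 = 575/3 ≈ 191.67)
h(j) = 38 (h(j) = 6 - 1*(-32) = 6 + 32 = 38)
v = -594
h(-13)*(r + v) = 38*(575/3 - 594) = 38*(-1207/3) = -45866/3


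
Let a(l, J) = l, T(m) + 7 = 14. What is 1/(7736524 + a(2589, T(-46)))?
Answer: 1/7739113 ≈ 1.2921e-7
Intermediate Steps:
T(m) = 7 (T(m) = -7 + 14 = 7)
1/(7736524 + a(2589, T(-46))) = 1/(7736524 + 2589) = 1/7739113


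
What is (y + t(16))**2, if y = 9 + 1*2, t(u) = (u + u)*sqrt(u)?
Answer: 19321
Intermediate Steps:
t(u) = 2*u**(3/2) (t(u) = (2*u)*sqrt(u) = 2*u**(3/2))
y = 11 (y = 9 + 2 = 11)
(y + t(16))**2 = (11 + 2*16**(3/2))**2 = (11 + 2*64)**2 = (11 + 128)**2 = 139**2 = 19321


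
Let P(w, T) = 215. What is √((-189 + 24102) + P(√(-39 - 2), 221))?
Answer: 8*√377 ≈ 155.33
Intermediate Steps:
√((-189 + 24102) + P(√(-39 - 2), 221)) = √((-189 + 24102) + 215) = √(23913 + 215) = √24128 = 8*√377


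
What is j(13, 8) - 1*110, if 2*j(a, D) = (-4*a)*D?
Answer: -318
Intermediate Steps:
j(a, D) = -2*D*a (j(a, D) = ((-4*a)*D)/2 = (-4*D*a)/2 = -2*D*a)
j(13, 8) - 1*110 = -2*8*13 - 1*110 = -208 - 110 = -318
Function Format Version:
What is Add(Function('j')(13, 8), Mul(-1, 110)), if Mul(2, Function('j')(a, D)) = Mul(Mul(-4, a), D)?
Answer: -318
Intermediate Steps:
Function('j')(a, D) = Mul(-2, D, a) (Function('j')(a, D) = Mul(Rational(1, 2), Mul(Mul(-4, a), D)) = Mul(Rational(1, 2), Mul(-4, D, a)) = Mul(-2, D, a))
Add(Function('j')(13, 8), Mul(-1, 110)) = Add(Mul(-2, 8, 13), Mul(-1, 110)) = Add(-208, -110) = -318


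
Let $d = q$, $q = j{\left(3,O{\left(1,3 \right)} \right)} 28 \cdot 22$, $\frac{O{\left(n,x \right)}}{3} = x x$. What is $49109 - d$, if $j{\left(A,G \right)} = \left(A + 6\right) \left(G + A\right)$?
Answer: $-117211$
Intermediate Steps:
$O{\left(n,x \right)} = 3 x^{2}$ ($O{\left(n,x \right)} = 3 x x = 3 x^{2}$)
$j{\left(A,G \right)} = \left(6 + A\right) \left(A + G\right)$
$q = 166320$ ($q = \left(3^{2} + 6 \cdot 3 + 6 \cdot 3 \cdot 3^{2} + 3 \cdot 3 \cdot 3^{2}\right) 28 \cdot 22 = \left(9 + 18 + 6 \cdot 3 \cdot 9 + 3 \cdot 3 \cdot 9\right) 28 \cdot 22 = \left(9 + 18 + 6 \cdot 27 + 3 \cdot 27\right) 28 \cdot 22 = \left(9 + 18 + 162 + 81\right) 28 \cdot 22 = 270 \cdot 28 \cdot 22 = 7560 \cdot 22 = 166320$)
$d = 166320$
$49109 - d = 49109 - 166320 = -117211$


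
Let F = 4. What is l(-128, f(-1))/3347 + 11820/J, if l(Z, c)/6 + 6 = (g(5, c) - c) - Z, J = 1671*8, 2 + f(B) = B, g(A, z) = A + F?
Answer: 4192451/3728558 ≈ 1.1244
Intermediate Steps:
g(A, z) = 4 + A (g(A, z) = A + 4 = 4 + A)
f(B) = -2 + B
J = 13368
l(Z, c) = 18 - 6*Z - 6*c (l(Z, c) = -36 + 6*(((4 + 5) - c) - Z) = -36 + 6*((9 - c) - Z) = -36 + 6*(9 - Z - c) = -36 + (54 - 6*Z - 6*c) = 18 - 6*Z - 6*c)
l(-128, f(-1))/3347 + 11820/J = (18 - 6*(-128) - 6*(-2 - 1))/3347 + 11820/13368 = (18 + 768 - 6*(-3))*(1/3347) + 11820*(1/13368) = (18 + 768 + 18)*(1/3347) + 985/1114 = 804*(1/3347) + 985/1114 = 804/3347 + 985/1114 = 4192451/3728558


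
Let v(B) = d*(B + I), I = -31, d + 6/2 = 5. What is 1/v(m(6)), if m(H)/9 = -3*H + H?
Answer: -1/278 ≈ -0.0035971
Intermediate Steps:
d = 2 (d = -3 + 5 = 2)
m(H) = -18*H (m(H) = 9*(-3*H + H) = 9*(-2*H) = -18*H)
v(B) = -62 + 2*B (v(B) = 2*(B - 31) = 2*(-31 + B) = -62 + 2*B)
1/v(m(6)) = 1/(-62 + 2*(-18*6)) = 1/(-62 + 2*(-108)) = 1/(-62 - 216) = 1/(-278) = -1/278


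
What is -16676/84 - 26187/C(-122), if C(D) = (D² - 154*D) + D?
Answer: -140419877/704550 ≈ -199.30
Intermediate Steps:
C(D) = D² - 153*D
-16676/84 - 26187/C(-122) = -16676/84 - 26187*(-1/(122*(-153 - 122))) = -16676*1/84 - 26187/((-122*(-275))) = -4169/21 - 26187/33550 = -140419877/704550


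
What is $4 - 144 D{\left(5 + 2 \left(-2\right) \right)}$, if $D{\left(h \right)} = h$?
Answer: $-140$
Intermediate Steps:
$4 - 144 D{\left(5 + 2 \left(-2\right) \right)} = 4 - 144 \left(5 + 2 \left(-2\right)\right) = 4 - 144 \left(5 - 4\right) = 4 - 144 = -140$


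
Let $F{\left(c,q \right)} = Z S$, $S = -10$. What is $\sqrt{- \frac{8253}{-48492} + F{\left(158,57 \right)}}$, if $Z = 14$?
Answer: $\frac{i \sqrt{1014833841}}{2694} \approx 11.825 i$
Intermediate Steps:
$F{\left(c,q \right)} = -140$ ($F{\left(c,q \right)} = 14 \left(-10\right) = -140$)
$\sqrt{- \frac{8253}{-48492} + F{\left(158,57 \right)}} = \sqrt{- \frac{8253}{-48492} - 140} = \sqrt{\left(-8253\right) \left(- \frac{1}{48492}\right) - 140} = \sqrt{\frac{917}{5388} - 140} = \sqrt{- \frac{753403}{5388}} = \frac{i \sqrt{1014833841}}{2694}$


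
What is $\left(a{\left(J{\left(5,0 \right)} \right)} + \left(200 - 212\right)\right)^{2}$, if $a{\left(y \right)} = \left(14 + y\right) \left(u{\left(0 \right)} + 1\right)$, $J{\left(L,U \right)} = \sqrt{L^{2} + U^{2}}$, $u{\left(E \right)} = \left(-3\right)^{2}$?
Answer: $31684$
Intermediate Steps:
$u{\left(E \right)} = 9$
$a{\left(y \right)} = 140 + 10 y$ ($a{\left(y \right)} = \left(14 + y\right) \left(9 + 1\right) = \left(14 + y\right) 10 = 140 + 10 y$)
$\left(a{\left(J{\left(5,0 \right)} \right)} + \left(200 - 212\right)\right)^{2} = \left(\left(140 + 10 \sqrt{5^{2} + 0^{2}}\right) + \left(200 - 212\right)\right)^{2} = \left(\left(140 + 10 \sqrt{25 + 0}\right) - 12\right)^{2} = \left(\left(140 + 10 \sqrt{25}\right) - 12\right)^{2} = \left(\left(140 + 10 \cdot 5\right) - 12\right)^{2} = \left(\left(140 + 50\right) - 12\right)^{2} = \left(190 - 12\right)^{2} = 178^{2} = 31684$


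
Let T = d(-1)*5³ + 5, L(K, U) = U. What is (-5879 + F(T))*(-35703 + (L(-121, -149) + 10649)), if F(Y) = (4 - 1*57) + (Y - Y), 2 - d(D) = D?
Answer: 149504196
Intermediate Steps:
d(D) = 2 - D
T = 380 (T = (2 - 1*(-1))*5³ + 5 = (2 + 1)*125 + 5 = 3*125 + 5 = 375 + 5 = 380)
F(Y) = -53 (F(Y) = (4 - 57) + 0 = -53 + 0 = -53)
(-5879 + F(T))*(-35703 + (L(-121, -149) + 10649)) = (-5879 - 53)*(-35703 + (-149 + 10649)) = -5932*(-35703 + 10500) = -5932*(-25203) = 149504196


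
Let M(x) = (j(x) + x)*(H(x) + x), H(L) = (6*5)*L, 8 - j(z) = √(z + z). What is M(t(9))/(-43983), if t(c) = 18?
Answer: -1240/4887 ≈ -0.25373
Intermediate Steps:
j(z) = 8 - √2*√z (j(z) = 8 - √(z + z) = 8 - √(2*z) = 8 - √2*√z)
H(L) = 30*L
M(x) = 31*x*(8 + x - √2*√x) (M(x) = ((8 - √2*√x) + x)*(30*x + x) = (8 + x - √2*√x)*(31*x) = 31*x*(8 + x - √2*√x))
M(t(9))/(-43983) = (31*18*(8 + 18 - √2*√18))/(-43983) = (31*18*(8 + 18 - √2*3*√2))*(-1/43983) = (31*18*(8 + 18 - 6))*(-1/43983) = (31*18*20)*(-1/43983) = 11160*(-1/43983) = -1240/4887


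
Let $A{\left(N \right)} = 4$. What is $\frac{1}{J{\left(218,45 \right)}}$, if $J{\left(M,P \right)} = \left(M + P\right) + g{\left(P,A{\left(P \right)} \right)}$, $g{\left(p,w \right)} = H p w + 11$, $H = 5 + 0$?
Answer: $\frac{1}{1174} \approx 0.00085179$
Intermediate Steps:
$H = 5$
$g{\left(p,w \right)} = 11 + 5 p w$ ($g{\left(p,w \right)} = 5 p w + 11 = 11 + 5 p w$)
$J{\left(M,P \right)} = 11 + M + 21 P$ ($J{\left(M,P \right)} = \left(M + P\right) + \left(11 + 5 P 4\right) = \left(M + P\right) + \left(11 + 20 P\right) = 11 + M + 21 P$)
$\frac{1}{J{\left(218,45 \right)}} = \frac{1}{11 + 218 + 21 \cdot 45} = \frac{1}{11 + 218 + 945} = \frac{1}{1174}$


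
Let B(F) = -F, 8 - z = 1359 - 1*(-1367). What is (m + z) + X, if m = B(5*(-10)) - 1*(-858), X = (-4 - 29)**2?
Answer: -721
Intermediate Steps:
z = -2718 (z = 8 - (1359 - 1*(-1367)) = 8 - (1359 + 1367) = 8 - 1*2726 = 8 - 2726 = -2718)
X = 1089 (X = (-33)**2 = 1089)
m = 908 (m = -5*(-10) - 1*(-858) = -1*(-50) + 858 = 50 + 858 = 908)
(m + z) + X = (908 - 2718) + 1089 = -1810 + 1089 = -721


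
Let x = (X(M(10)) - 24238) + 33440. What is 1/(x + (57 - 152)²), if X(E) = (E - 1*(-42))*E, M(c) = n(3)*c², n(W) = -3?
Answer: 1/95627 ≈ 1.0457e-5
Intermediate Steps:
M(c) = -3*c²
X(E) = E*(42 + E) (X(E) = (E + 42)*E = (42 + E)*E = E*(42 + E))
x = 86602 (x = ((-3*10²)*(42 - 3*10²) - 24238) + 33440 = ((-3*100)*(42 - 3*100) - 24238) + 33440 = (-300*(42 - 300) - 24238) + 33440 = (-300*(-258) - 24238) + 33440 = (77400 - 24238) + 33440 = 53162 + 33440 = 86602)
1/(x + (57 - 152)²) = 1/(86602 + (57 - 152)²) = 1/(86602 + (-95)²) = 1/(86602 + 9025) = 1/95627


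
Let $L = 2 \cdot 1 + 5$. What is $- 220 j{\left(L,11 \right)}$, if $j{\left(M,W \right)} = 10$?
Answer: $-2200$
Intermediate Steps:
$L = 7$ ($L = 2 + 5 = 7$)
$- 220 j{\left(L,11 \right)} = \left(-220\right) 10 = -2200$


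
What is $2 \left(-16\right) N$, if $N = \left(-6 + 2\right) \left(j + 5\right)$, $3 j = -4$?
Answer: $\frac{1408}{3} \approx 469.33$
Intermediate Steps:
$j = - \frac{4}{3}$ ($j = \frac{1}{3} \left(-4\right) = - \frac{4}{3} \approx -1.3333$)
$N = - \frac{44}{3}$ ($N = \left(-6 + 2\right) \left(- \frac{4}{3} + 5\right) = \left(-4\right) \frac{11}{3} = - \frac{44}{3} \approx -14.667$)
$2 \left(-16\right) N = 2 \left(-16\right) \left(- \frac{44}{3}\right) = \left(-32\right) \left(- \frac{44}{3}\right) = \frac{1408}{3}$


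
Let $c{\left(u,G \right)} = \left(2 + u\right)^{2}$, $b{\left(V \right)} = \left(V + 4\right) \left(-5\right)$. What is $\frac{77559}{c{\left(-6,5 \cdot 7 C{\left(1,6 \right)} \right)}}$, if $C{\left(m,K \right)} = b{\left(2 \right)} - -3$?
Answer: $\frac{77559}{16} \approx 4847.4$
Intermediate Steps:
$b{\left(V \right)} = -20 - 5 V$ ($b{\left(V \right)} = \left(4 + V\right) \left(-5\right) = -20 - 5 V$)
$C{\left(m,K \right)} = -27$ ($C{\left(m,K \right)} = \left(-20 - 10\right) - -3 = \left(-20 - 10\right) + 3 = -30 + 3 = -27$)
$\frac{77559}{c{\left(-6,5 \cdot 7 C{\left(1,6 \right)} \right)}} = \frac{77559}{\left(2 - 6\right)^{2}} = \frac{77559}{\left(-4\right)^{2}} = \frac{77559}{16}$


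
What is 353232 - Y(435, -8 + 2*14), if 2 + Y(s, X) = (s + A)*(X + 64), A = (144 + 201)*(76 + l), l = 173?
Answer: -6899326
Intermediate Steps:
A = 85905 (A = (144 + 201)*(76 + 173) = 345*249 = 85905)
Y(s, X) = -2 + (64 + X)*(85905 + s) (Y(s, X) = -2 + (s + 85905)*(X + 64) = -2 + (85905 + s)*(64 + X) = -2 + (64 + X)*(85905 + s))
353232 - Y(435, -8 + 2*14) = 353232 - (5497918 + 64*435 + 85905*(-8 + 2*14) + (-8 + 2*14)*435) = 353232 - (5497918 + 27840 + 85905*(-8 + 28) + (-8 + 28)*435) = 353232 - (5497918 + 27840 + 85905*20 + 20*435) = 353232 - (5497918 + 27840 + 1718100 + 8700) = 353232 - 1*7252558 = 353232 - 7252558 = -6899326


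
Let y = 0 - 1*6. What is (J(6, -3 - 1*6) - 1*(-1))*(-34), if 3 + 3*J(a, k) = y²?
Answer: -408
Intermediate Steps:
y = -6 (y = 0 - 6 = -6)
J(a, k) = 11 (J(a, k) = -1 + (⅓)*(-6)² = -1 + (⅓)*36 = -1 + 12 = 11)
(J(6, -3 - 1*6) - 1*(-1))*(-34) = (11 - 1*(-1))*(-34) = (11 + 1)*(-34) = 12*(-34) = -408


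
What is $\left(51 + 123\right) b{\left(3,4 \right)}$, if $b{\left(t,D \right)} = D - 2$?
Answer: $348$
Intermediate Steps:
$b{\left(t,D \right)} = -2 + D$ ($b{\left(t,D \right)} = D - 2 = -2 + D$)
$\left(51 + 123\right) b{\left(3,4 \right)} = \left(51 + 123\right) \left(-2 + 4\right) = 174 \cdot 2 = 348$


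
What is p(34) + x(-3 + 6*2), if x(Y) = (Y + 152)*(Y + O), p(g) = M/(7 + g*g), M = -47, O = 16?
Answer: 4681028/1163 ≈ 4025.0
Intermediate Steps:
p(g) = -47/(7 + g**2) (p(g) = -47/(7 + g*g) = -47/(7 + g**2))
x(Y) = (16 + Y)*(152 + Y) (x(Y) = (Y + 152)*(Y + 16) = (152 + Y)*(16 + Y) = (16 + Y)*(152 + Y))
p(34) + x(-3 + 6*2) = -47/(7 + 34**2) + (2432 + (-3 + 6*2)**2 + 168*(-3 + 6*2)) = -47/(7 + 1156) + (2432 + (-3 + 12)**2 + 168*(-3 + 12)) = -47/1163 + (2432 + 9**2 + 168*9) = -47*1/1163 + (2432 + 81 + 1512) = -47/1163 + 4025 = 4681028/1163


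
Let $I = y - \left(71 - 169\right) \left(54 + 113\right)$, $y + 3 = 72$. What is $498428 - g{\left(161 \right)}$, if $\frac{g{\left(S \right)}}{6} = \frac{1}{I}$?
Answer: $\frac{8191664174}{16435} \approx 4.9843 \cdot 10^{5}$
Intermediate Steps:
$y = 69$ ($y = -3 + 72 = 69$)
$I = 16435$ ($I = 69 - \left(71 - 169\right) \left(54 + 113\right) = 69 - \left(-98\right) 167 = 69 - -16366 = 69 + 16366 = 16435$)
$g{\left(S \right)} = \frac{6}{16435}$
$498428 - g{\left(161 \right)} = 498428 - \frac{6}{16435} = \frac{8191664174}{16435}$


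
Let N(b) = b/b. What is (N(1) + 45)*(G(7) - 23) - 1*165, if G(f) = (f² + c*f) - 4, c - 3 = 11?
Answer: 5355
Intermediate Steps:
N(b) = 1
c = 14 (c = 3 + 11 = 14)
G(f) = -4 + f² + 14*f (G(f) = (f² + 14*f) - 4 = -4 + f² + 14*f)
(N(1) + 45)*(G(7) - 23) - 1*165 = (1 + 45)*((-4 + 7² + 14*7) - 23) - 1*165 = 46*((-4 + 49 + 98) - 23) - 165 = 46*(143 - 23) - 165 = 46*120 - 165 = 5520 - 165 = 5355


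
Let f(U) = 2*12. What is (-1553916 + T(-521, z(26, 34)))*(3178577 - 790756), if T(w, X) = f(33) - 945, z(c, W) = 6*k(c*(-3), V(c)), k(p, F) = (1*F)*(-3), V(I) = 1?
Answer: -3712672440177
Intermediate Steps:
k(p, F) = -3*F (k(p, F) = F*(-3) = -3*F)
f(U) = 24
z(c, W) = -18 (z(c, W) = 6*(-3*1) = 6*(-3) = -18)
T(w, X) = -921 (T(w, X) = 24 - 945 = -921)
(-1553916 + T(-521, z(26, 34)))*(3178577 - 790756) = (-1553916 - 921)*(3178577 - 790756) = -1554837*2387821 = -3712672440177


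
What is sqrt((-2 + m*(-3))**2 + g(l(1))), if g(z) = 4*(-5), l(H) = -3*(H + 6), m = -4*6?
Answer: 4*sqrt(305) ≈ 69.857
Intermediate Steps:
m = -24
l(H) = -18 - 3*H (l(H) = -3*(6 + H) = -18 - 3*H)
g(z) = -20
sqrt((-2 + m*(-3))**2 + g(l(1))) = sqrt((-2 - 24*(-3))**2 - 20) = sqrt((-2 + 72)**2 - 20) = sqrt(70**2 - 20) = sqrt(4900 - 20) = sqrt(4880) = 4*sqrt(305)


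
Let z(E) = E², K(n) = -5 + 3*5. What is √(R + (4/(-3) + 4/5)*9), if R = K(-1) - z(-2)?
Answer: √30/5 ≈ 1.0954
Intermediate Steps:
K(n) = 10 (K(n) = -5 + 15 = 10)
R = 6 (R = 10 - 1*(-2)² = 10 - 1*4 = 10 - 4 = 6)
√(R + (4/(-3) + 4/5)*9) = √(6 + (4/(-3) + 4/5)*9) = √(6 + (4*(-⅓) + 4*(⅕))*9) = √(6 + (-4/3 + ⅘)*9) = √(6 - 8/15*9) = √(6 - 24/5) = √(6/5) = √30/5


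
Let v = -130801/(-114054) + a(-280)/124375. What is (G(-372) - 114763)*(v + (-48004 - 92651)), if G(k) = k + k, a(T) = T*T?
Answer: 9218528403590932517/567418650 ≈ 1.6246e+10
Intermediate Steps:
a(T) = T²
G(k) = 2*k
v = 1008408319/567418650 (v = -130801/(-114054) + (-280)²/124375 = -130801*(-1/114054) + 78400*(1/124375) = 130801/114054 + 3136/4975 = 1008408319/567418650 ≈ 1.7772)
(G(-372) - 114763)*(v + (-48004 - 92651)) = (2*(-372) - 114763)*(1008408319/567418650 + (-48004 - 92651)) = (-744 - 114763)*(1008408319/567418650 - 140655) = -115507*(-79809261807431/567418650) = 9218528403590932517/567418650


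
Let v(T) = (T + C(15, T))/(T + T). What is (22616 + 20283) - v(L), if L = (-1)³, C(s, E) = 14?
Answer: 85811/2 ≈ 42906.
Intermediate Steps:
L = -1
v(T) = (14 + T)/(2*T) (v(T) = (T + 14)/(T + T) = (14 + T)/((2*T)) = (14 + T)*(1/(2*T)) = (14 + T)/(2*T))
(22616 + 20283) - v(L) = (22616 + 20283) - (14 - 1)/(2*(-1)) = 42899 - (-1)*13/2 = 42899 - 1*(-13/2) = 42899 + 13/2 = 85811/2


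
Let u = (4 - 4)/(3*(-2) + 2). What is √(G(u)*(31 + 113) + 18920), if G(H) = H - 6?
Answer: 2*√4514 ≈ 134.37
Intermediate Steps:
u = 0 (u = 0/(-6 + 2) = 0/(-4) = 0*(-¼) = 0)
G(H) = -6 + H
√(G(u)*(31 + 113) + 18920) = √((-6 + 0)*(31 + 113) + 18920) = √(-6*144 + 18920) = √(-864 + 18920) = √18056 = 2*√4514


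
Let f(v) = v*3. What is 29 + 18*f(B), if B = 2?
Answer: 137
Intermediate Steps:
f(v) = 3*v
29 + 18*f(B) = 29 + 18*(3*2) = 29 + 18*6 = 29 + 108 = 137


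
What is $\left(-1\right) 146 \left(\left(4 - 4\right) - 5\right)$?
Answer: $730$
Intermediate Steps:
$\left(-1\right) 146 \left(\left(4 - 4\right) - 5\right) = - 146 \left(0 - 5\right) = \left(-146\right) \left(-5\right) = 730$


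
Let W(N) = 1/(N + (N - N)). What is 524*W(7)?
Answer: 524/7 ≈ 74.857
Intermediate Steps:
W(N) = 1/N (W(N) = 1/(N + 0) = 1/N)
524*W(7) = 524/7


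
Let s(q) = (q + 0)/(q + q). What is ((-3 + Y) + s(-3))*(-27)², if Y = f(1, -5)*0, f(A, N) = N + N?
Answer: -3645/2 ≈ -1822.5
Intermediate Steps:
f(A, N) = 2*N
s(q) = ½ (s(q) = q/((2*q)) = q*(1/(2*q)) = ½)
Y = 0 (Y = (2*(-5))*0 = -10*0 = 0)
((-3 + Y) + s(-3))*(-27)² = ((-3 + 0) + ½)*(-27)² = (-3 + ½)*729 = -5/2*729 = -3645/2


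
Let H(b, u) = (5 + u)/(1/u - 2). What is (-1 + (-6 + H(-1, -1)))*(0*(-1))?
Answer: 0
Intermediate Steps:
H(b, u) = (5 + u)/(-2 + 1/u)
(-1 + (-6 + H(-1, -1)))*(0*(-1)) = (-1 + (-6 - 1*(-1)*(5 - 1)/(-1 + 2*(-1))))*(0*(-1)) = (-1 + (-6 - 1*(-1)*4/(-1 - 2)))*0 = (-1 + (-6 - 1*(-1)*4/(-3)))*0 = (-1 + (-6 - 1*(-1)*(-⅓)*4))*0 = (-1 + (-6 - 4/3))*0 = (-1 - 22/3)*0 = -25/3*0 = 0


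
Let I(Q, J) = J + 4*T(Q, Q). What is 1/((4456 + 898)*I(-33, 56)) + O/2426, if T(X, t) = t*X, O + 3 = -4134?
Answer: -48861791375/28653301624 ≈ -1.7053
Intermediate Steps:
O = -4137 (O = -3 - 4134 = -4137)
T(X, t) = X*t
I(Q, J) = J + 4*Q**2 (I(Q, J) = J + 4*(Q*Q) = J + 4*Q**2)
1/((4456 + 898)*I(-33, 56)) + O/2426 = 1/((4456 + 898)*(56 + 4*(-33)**2)) - 4137/2426 = 1/(5354*(56 + 4*1089)) - 4137*1/2426 = 1/(5354*(56 + 4356)) - 4137/2426 = (1/5354)/4412 - 4137/2426 = (1/5354)*(1/4412) - 4137/2426 = 1/23621848 - 4137/2426 = -48861791375/28653301624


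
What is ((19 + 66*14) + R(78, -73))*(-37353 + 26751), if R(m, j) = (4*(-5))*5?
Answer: -8937486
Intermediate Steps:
R(m, j) = -100 (R(m, j) = -20*5 = -100)
((19 + 66*14) + R(78, -73))*(-37353 + 26751) = ((19 + 66*14) - 100)*(-37353 + 26751) = ((19 + 924) - 100)*(-10602) = (943 - 100)*(-10602) = 843*(-10602) = -8937486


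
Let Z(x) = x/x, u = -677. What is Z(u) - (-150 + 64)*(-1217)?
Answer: -104661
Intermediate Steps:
Z(x) = 1
Z(u) - (-150 + 64)*(-1217) = 1 - (-150 + 64)*(-1217) = 1 - (-86)*(-1217) = 1 - 1*104662 = 1 - 104662 = -104661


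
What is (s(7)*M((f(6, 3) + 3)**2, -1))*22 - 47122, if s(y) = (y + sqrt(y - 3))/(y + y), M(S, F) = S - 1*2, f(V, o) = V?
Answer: -322033/7 ≈ -46005.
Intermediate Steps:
M(S, F) = -2 + S (M(S, F) = S - 2 = -2 + S)
s(y) = (y + sqrt(-3 + y))/(2*y) (s(y) = (y + sqrt(-3 + y))/((2*y)) = (y + sqrt(-3 + y))*(1/(2*y)) = (y + sqrt(-3 + y))/(2*y))
(s(7)*M((f(6, 3) + 3)**2, -1))*22 - 47122 = (((1/2)*(7 + sqrt(-3 + 7))/7)*(-2 + (6 + 3)**2))*22 - 47122 = (((1/2)*(1/7)*(7 + sqrt(4)))*(-2 + 9**2))*22 - 47122 = (((1/2)*(1/7)*(7 + 2))*(-2 + 81))*22 - 47122 = (((1/2)*(1/7)*9)*79)*22 - 47122 = ((9/14)*79)*22 - 47122 = (711/14)*22 - 47122 = 7821/7 - 47122 = -322033/7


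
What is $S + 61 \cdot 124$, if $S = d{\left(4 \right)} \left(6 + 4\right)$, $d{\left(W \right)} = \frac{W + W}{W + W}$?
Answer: $7574$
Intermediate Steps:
$d{\left(W \right)} = 1$ ($d{\left(W \right)} = \frac{2 W}{2 W} = 2 W \frac{1}{2 W} = 1$)
$S = 10$ ($S = 1 \left(6 + 4\right) = 1 \cdot 10 = 10$)
$S + 61 \cdot 124 = 10 + 61 \cdot 124 = 10 + 7564 = 7574$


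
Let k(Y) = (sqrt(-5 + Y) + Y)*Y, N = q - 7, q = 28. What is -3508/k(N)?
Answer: -3508/525 ≈ -6.6819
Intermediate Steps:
N = 21 (N = 28 - 7 = 21)
k(Y) = Y*(Y + sqrt(-5 + Y)) (k(Y) = (Y + sqrt(-5 + Y))*Y = Y*(Y + sqrt(-5 + Y)))
-3508/k(N) = -3508*1/(21*(21 + sqrt(-5 + 21))) = -3508*1/(21*(21 + sqrt(16))) = -3508*1/(21*(21 + 4)) = -3508/(21*25) = -3508/525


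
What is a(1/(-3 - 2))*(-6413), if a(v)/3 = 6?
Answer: -115434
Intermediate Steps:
a(v) = 18 (a(v) = 3*6 = 18)
a(1/(-3 - 2))*(-6413) = 18*(-6413) = -115434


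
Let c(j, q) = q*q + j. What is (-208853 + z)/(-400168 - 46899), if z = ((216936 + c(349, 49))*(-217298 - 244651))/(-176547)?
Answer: -21537119141/26309445883 ≈ -0.81861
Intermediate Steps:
c(j, q) = j + q² (c(j, q) = q² + j = j + q²)
z = 33827909338/58849 (z = ((216936 + (349 + 49²))*(-217298 - 244651))/(-176547) = ((216936 + (349 + 2401))*(-461949))*(-1/176547) = ((216936 + 2750)*(-461949))*(-1/176547) = (219686*(-461949))*(-1/176547) = -101483728014*(-1/176547) = 33827909338/58849 ≈ 5.7483e+5)
(-208853 + z)/(-400168 - 46899) = (-208853 + 33827909338/58849)/(-400168 - 46899) = (21537119141/58849)/(-447067) = (21537119141/58849)*(-1/447067) = -21537119141/26309445883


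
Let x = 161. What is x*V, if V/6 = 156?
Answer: 150696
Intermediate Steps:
V = 936 (V = 6*156 = 936)
x*V = 161*936 = 150696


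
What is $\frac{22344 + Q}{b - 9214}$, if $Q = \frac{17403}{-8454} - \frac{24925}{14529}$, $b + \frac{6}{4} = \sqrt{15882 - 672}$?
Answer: $- \frac{16858276484826259}{6952911904163481} - \frac{23781411133714 \sqrt{10}}{2317637301387827} \approx -2.4571$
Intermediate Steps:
$b = - \frac{3}{2} + 39 \sqrt{10}$ ($b = - \frac{3}{2} + \sqrt{15882 - 672} = - \frac{3}{2} + \sqrt{15210} = - \frac{3}{2} + 39 \sqrt{10} \approx 121.83$)
$Q = - \frac{154521379}{40942722}$ ($Q = 17403 \left(- \frac{1}{8454}\right) - \frac{24925}{14529} = - \frac{5801}{2818} - \frac{24925}{14529} = - \frac{154521379}{40942722} \approx -3.7741$)
$\frac{22344 + Q}{b - 9214} = \frac{22344 - \frac{154521379}{40942722}}{\left(- \frac{3}{2} + 39 \sqrt{10}\right) - 9214} = \frac{914669658989}{40942722 \left(- \frac{18431}{2} + 39 \sqrt{10}\right)}$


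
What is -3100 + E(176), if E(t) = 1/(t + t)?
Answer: -1091199/352 ≈ -3100.0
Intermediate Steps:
E(t) = 1/(2*t)
-3100 + E(176) = -3100 + (1/2)/176 = -3100 + (1/2)*(1/176) = -3100 + 1/352 = -1091199/352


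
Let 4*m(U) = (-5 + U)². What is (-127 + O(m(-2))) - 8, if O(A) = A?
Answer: -491/4 ≈ -122.75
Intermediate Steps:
m(U) = (-5 + U)²/4
(-127 + O(m(-2))) - 8 = (-127 + (-5 - 2)²/4) - 8 = (-127 + (¼)*(-7)²) - 8 = (-127 + (¼)*49) - 8 = (-127 + 49/4) - 8 = -459/4 - 8 = -491/4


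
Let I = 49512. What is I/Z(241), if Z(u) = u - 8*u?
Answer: -49512/1687 ≈ -29.349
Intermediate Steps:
Z(u) = -7*u
I/Z(241) = 49512/((-7*241)) = 49512/(-1687) = 49512*(-1/1687) = -49512/1687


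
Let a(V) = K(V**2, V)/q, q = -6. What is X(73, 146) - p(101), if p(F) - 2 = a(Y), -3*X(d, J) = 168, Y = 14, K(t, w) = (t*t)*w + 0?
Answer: 268738/3 ≈ 89579.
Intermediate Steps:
K(t, w) = w*t**2 (K(t, w) = t**2*w + 0 = w*t**2 + 0 = w*t**2)
X(d, J) = -56 (X(d, J) = -1/3*168 = -56)
a(V) = -V**5/6 (a(V) = (V*(V**2)**2)/(-6) = (V*V**4)*(-1/6) = V**5*(-1/6) = -V**5/6)
p(F) = -268906/3 (p(F) = 2 - 1/6*14**5 = 2 - 1/6*537824 = 2 - 268912/3 = -268906/3)
X(73, 146) - p(101) = -56 - 1*(-268906/3) = -56 + 268906/3 = 268738/3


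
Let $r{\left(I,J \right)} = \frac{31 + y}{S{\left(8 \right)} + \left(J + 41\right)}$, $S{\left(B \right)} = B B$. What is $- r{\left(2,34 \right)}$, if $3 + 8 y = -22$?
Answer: $- \frac{223}{1112} \approx -0.20054$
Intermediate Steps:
$y = - \frac{25}{8}$ ($y = - \frac{3}{8} + \frac{1}{8} \left(-22\right) = - \frac{3}{8} - \frac{11}{4} = - \frac{25}{8} \approx -3.125$)
$S{\left(B \right)} = B^{2}$
$r{\left(I,J \right)} = \frac{223}{8 \left(105 + J\right)}$ ($r{\left(I,J \right)} = \frac{31 - \frac{25}{8}}{8^{2} + \left(J + 41\right)} = \frac{223}{8 \left(64 + \left(41 + J\right)\right)} = \frac{223}{8 \left(105 + J\right)}$)
$- r{\left(2,34 \right)} = - \frac{223}{8 \left(105 + 34\right)} = - \frac{223}{8 \cdot 139} = \left(-1\right) \frac{223}{1112} = - \frac{223}{1112}$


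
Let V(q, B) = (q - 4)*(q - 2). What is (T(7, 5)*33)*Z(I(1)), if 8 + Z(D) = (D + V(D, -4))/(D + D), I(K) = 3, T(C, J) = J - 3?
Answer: -506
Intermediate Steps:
T(C, J) = -3 + J
V(q, B) = (-4 + q)*(-2 + q)
Z(D) = -8 + (8 + D² - 5*D)/(2*D) (Z(D) = -8 + (D + (8 + D² - 6*D))/(D + D) = -8 + (8 + D² - 5*D)/((2*D)) = -8 + (8 + D² - 5*D)*(1/(2*D)) = -8 + (8 + D² - 5*D)/(2*D))
(T(7, 5)*33)*Z(I(1)) = ((-3 + 5)*33)*(-21/2 + (½)*3 + 4/3) = (2*33)*(-21/2 + 3/2 + 4*(⅓)) = 66*(-21/2 + 3/2 + 4/3) = 66*(-23/3) = -506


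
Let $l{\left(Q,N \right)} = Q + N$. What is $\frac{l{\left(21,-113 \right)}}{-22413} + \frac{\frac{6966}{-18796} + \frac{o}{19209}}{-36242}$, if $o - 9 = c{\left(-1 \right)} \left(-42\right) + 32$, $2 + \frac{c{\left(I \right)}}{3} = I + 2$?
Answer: $\frac{201128771278567}{48879987893576724} \approx 0.0041147$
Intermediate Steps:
$c{\left(I \right)} = 3 I$ ($c{\left(I \right)} = -6 + 3 \left(I + 2\right) = -6 + 3 \left(2 + I\right) = -6 + \left(6 + 3 I\right) = 3 I$)
$o = 167$ ($o = 9 + \left(3 \left(-1\right) \left(-42\right) + 32\right) = 9 + \left(\left(-3\right) \left(-42\right) + 32\right) = 9 + \left(126 + 32\right) = 9 + 158 = 167$)
$l{\left(Q,N \right)} = N + Q$
$\frac{l{\left(21,-113 \right)}}{-22413} + \frac{\frac{6966}{-18796} + \frac{o}{19209}}{-36242} = \frac{-113 + 21}{-22413} + \frac{\frac{6966}{-18796} + \frac{167}{19209}}{-36242} = \left(-92\right) \left(- \frac{1}{22413}\right) + \left(6966 \left(- \frac{1}{18796}\right) + 167 \cdot \frac{1}{19209}\right) \left(- \frac{1}{36242}\right) = \frac{92}{22413} + \left(- \frac{3483}{9398} + \frac{167}{19209}\right) \left(- \frac{1}{36242}\right) = \frac{92}{22413} - - \frac{65335481}{6542629888044} = \frac{92}{22413} + \frac{65335481}{6542629888044} = \frac{201128771278567}{48879987893576724}$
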